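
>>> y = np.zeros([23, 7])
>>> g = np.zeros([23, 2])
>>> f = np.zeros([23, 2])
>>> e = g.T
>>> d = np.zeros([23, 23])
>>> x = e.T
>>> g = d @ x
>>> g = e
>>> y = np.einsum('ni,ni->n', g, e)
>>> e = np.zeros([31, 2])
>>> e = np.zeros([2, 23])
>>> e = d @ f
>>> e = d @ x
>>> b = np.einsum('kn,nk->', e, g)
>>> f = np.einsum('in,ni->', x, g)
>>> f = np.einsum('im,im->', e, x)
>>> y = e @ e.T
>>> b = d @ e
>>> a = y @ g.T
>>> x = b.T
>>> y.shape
(23, 23)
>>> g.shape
(2, 23)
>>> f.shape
()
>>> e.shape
(23, 2)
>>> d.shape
(23, 23)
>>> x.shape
(2, 23)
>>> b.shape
(23, 2)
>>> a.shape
(23, 2)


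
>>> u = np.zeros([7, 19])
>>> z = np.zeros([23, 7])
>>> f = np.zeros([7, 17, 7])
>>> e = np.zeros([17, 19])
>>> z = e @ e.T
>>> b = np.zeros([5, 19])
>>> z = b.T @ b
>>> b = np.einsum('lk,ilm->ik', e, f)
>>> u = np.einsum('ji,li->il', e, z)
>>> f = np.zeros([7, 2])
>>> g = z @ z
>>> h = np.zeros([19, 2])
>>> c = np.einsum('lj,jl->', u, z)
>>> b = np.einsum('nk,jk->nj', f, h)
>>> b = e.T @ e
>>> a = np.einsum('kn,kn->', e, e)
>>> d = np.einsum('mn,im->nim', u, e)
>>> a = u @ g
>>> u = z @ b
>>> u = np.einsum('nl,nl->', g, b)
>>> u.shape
()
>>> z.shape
(19, 19)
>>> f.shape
(7, 2)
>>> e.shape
(17, 19)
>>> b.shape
(19, 19)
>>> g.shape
(19, 19)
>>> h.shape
(19, 2)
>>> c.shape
()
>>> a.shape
(19, 19)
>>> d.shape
(19, 17, 19)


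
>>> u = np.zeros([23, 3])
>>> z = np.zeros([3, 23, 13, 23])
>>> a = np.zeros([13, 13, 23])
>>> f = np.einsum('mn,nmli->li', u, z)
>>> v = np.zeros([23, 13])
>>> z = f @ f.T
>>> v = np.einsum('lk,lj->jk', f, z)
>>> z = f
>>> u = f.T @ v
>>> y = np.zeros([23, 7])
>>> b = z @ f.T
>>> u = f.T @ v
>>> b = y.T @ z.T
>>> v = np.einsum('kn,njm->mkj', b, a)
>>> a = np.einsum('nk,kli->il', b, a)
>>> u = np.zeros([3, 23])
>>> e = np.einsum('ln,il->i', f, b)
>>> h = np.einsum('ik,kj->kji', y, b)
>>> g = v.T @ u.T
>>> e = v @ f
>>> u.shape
(3, 23)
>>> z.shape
(13, 23)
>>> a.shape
(23, 13)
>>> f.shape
(13, 23)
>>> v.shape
(23, 7, 13)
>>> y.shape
(23, 7)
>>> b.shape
(7, 13)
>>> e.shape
(23, 7, 23)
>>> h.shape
(7, 13, 23)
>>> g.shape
(13, 7, 3)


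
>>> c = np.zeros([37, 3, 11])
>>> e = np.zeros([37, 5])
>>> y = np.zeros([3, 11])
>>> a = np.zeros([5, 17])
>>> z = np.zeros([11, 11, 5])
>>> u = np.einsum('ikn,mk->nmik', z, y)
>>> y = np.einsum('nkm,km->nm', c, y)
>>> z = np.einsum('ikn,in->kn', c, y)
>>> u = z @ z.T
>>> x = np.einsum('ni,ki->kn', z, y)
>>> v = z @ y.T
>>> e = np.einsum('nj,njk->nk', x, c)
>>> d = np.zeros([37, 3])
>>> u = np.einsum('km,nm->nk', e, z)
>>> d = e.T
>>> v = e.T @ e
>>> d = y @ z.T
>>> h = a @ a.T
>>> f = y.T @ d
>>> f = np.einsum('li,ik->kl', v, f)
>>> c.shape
(37, 3, 11)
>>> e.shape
(37, 11)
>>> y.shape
(37, 11)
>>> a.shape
(5, 17)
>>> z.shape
(3, 11)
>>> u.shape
(3, 37)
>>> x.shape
(37, 3)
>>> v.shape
(11, 11)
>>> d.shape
(37, 3)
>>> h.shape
(5, 5)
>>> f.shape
(3, 11)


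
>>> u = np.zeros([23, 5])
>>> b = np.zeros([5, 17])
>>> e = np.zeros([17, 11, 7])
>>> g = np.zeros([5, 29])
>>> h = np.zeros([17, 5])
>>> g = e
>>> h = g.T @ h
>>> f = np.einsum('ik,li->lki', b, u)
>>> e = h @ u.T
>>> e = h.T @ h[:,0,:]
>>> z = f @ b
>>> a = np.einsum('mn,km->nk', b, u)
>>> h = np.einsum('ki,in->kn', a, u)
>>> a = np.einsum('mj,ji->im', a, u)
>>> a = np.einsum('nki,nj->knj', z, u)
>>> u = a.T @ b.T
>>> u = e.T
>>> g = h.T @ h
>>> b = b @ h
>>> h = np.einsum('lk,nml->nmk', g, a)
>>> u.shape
(5, 11, 5)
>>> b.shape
(5, 5)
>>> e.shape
(5, 11, 5)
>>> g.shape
(5, 5)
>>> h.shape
(17, 23, 5)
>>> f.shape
(23, 17, 5)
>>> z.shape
(23, 17, 17)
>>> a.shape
(17, 23, 5)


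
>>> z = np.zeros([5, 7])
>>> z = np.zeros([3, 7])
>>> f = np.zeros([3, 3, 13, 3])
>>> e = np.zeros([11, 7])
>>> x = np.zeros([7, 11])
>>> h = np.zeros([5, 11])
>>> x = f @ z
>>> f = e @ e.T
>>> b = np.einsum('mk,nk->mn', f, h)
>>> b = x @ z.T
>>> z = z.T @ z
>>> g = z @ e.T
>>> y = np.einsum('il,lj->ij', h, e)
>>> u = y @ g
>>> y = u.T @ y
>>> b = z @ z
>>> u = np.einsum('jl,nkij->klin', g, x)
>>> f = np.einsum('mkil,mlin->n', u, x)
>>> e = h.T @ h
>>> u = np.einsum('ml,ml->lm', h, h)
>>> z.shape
(7, 7)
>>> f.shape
(7,)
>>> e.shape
(11, 11)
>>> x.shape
(3, 3, 13, 7)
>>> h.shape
(5, 11)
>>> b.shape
(7, 7)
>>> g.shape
(7, 11)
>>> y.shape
(11, 7)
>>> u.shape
(11, 5)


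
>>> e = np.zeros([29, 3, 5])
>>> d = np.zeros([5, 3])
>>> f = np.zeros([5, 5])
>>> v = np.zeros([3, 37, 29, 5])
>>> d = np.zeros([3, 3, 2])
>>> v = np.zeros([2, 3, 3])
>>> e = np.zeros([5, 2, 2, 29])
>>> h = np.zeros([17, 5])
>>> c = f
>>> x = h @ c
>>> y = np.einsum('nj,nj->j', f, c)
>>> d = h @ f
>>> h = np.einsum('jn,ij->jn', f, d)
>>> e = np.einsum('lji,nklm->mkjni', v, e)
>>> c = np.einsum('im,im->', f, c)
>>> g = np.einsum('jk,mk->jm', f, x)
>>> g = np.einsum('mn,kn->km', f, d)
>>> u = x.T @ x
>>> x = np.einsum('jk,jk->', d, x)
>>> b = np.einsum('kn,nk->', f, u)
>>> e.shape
(29, 2, 3, 5, 3)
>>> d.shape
(17, 5)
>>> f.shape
(5, 5)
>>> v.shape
(2, 3, 3)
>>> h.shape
(5, 5)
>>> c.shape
()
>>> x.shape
()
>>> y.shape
(5,)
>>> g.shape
(17, 5)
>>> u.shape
(5, 5)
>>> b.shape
()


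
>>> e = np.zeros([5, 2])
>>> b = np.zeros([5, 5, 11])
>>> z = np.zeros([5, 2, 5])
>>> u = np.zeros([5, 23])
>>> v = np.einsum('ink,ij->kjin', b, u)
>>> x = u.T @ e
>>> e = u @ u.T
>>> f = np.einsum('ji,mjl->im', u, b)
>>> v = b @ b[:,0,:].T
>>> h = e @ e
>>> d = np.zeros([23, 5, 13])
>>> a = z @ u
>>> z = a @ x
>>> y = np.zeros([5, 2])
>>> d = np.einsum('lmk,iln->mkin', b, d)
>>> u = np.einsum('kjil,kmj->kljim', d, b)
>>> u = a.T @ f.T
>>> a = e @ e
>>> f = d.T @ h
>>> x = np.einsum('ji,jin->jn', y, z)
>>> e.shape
(5, 5)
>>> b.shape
(5, 5, 11)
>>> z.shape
(5, 2, 2)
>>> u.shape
(23, 2, 23)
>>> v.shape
(5, 5, 5)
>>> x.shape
(5, 2)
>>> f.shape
(13, 23, 11, 5)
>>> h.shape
(5, 5)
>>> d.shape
(5, 11, 23, 13)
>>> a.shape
(5, 5)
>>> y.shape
(5, 2)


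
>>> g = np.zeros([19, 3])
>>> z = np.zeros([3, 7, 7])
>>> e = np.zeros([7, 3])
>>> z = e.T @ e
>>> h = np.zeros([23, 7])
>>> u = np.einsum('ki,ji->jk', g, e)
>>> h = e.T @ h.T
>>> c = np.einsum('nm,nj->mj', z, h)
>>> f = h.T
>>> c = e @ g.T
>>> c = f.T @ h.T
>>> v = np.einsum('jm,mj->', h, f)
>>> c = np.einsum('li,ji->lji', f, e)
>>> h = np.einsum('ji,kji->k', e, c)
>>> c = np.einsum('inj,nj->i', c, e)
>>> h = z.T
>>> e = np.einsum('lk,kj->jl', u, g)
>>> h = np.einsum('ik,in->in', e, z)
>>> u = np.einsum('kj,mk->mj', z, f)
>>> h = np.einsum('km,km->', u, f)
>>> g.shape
(19, 3)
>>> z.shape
(3, 3)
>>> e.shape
(3, 7)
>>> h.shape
()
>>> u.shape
(23, 3)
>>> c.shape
(23,)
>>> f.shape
(23, 3)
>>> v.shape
()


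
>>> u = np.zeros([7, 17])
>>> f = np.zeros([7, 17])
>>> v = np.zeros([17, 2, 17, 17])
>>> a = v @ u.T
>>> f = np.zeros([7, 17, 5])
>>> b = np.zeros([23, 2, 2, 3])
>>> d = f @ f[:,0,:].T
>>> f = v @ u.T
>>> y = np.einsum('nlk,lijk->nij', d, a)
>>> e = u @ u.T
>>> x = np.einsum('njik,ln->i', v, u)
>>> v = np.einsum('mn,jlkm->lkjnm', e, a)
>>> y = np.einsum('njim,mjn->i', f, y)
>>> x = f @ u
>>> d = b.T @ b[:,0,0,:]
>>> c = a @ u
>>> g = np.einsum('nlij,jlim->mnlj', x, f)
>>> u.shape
(7, 17)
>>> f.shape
(17, 2, 17, 7)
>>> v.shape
(2, 17, 17, 7, 7)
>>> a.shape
(17, 2, 17, 7)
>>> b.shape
(23, 2, 2, 3)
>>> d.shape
(3, 2, 2, 3)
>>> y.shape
(17,)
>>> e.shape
(7, 7)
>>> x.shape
(17, 2, 17, 17)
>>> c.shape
(17, 2, 17, 17)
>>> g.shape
(7, 17, 2, 17)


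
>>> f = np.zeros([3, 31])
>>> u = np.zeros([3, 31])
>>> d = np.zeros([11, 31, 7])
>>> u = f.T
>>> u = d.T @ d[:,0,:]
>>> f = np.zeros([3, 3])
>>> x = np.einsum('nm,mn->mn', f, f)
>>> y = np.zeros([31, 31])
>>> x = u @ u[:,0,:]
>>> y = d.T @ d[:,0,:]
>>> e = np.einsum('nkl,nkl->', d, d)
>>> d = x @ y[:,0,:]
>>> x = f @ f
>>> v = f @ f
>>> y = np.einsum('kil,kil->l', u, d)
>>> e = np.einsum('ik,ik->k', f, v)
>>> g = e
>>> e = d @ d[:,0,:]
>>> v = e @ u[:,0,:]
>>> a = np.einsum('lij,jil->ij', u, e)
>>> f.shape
(3, 3)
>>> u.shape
(7, 31, 7)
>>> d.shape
(7, 31, 7)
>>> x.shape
(3, 3)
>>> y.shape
(7,)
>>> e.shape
(7, 31, 7)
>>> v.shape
(7, 31, 7)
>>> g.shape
(3,)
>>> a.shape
(31, 7)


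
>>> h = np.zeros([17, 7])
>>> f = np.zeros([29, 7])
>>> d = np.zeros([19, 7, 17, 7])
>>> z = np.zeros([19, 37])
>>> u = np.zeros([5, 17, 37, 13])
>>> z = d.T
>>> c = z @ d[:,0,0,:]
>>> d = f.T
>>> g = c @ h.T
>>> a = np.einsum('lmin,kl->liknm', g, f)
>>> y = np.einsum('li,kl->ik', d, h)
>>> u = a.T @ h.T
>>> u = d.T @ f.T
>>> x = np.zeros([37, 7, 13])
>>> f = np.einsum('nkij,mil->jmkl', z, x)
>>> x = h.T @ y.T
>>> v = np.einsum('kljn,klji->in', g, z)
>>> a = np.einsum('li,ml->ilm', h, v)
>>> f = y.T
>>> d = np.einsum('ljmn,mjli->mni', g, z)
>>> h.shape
(17, 7)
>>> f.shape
(17, 29)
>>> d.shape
(7, 17, 19)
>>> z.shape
(7, 17, 7, 19)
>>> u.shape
(29, 29)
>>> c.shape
(7, 17, 7, 7)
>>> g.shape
(7, 17, 7, 17)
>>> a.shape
(7, 17, 19)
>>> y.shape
(29, 17)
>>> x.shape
(7, 29)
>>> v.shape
(19, 17)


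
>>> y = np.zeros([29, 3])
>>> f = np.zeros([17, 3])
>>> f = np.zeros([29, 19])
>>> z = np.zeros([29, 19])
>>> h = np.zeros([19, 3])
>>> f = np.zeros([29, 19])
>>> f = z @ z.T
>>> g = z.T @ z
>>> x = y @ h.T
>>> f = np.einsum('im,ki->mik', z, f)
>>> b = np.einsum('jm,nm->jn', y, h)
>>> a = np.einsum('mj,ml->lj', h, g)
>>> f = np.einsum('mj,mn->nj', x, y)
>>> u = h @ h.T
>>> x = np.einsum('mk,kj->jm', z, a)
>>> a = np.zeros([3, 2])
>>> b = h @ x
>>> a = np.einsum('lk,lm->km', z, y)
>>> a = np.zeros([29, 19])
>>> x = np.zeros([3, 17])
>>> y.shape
(29, 3)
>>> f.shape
(3, 19)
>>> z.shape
(29, 19)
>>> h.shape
(19, 3)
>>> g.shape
(19, 19)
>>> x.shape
(3, 17)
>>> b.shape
(19, 29)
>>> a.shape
(29, 19)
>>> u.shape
(19, 19)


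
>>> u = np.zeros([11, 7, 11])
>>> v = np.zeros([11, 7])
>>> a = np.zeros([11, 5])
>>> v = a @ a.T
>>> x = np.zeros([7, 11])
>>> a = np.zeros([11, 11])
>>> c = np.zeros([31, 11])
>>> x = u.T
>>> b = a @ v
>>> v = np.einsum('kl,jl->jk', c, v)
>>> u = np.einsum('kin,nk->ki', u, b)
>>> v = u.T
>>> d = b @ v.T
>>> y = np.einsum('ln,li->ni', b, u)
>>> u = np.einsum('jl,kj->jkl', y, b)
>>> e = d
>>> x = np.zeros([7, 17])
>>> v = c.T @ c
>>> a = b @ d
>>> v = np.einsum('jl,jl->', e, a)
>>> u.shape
(11, 11, 7)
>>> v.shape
()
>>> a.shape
(11, 7)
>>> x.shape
(7, 17)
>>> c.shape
(31, 11)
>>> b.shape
(11, 11)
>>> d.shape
(11, 7)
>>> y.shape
(11, 7)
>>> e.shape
(11, 7)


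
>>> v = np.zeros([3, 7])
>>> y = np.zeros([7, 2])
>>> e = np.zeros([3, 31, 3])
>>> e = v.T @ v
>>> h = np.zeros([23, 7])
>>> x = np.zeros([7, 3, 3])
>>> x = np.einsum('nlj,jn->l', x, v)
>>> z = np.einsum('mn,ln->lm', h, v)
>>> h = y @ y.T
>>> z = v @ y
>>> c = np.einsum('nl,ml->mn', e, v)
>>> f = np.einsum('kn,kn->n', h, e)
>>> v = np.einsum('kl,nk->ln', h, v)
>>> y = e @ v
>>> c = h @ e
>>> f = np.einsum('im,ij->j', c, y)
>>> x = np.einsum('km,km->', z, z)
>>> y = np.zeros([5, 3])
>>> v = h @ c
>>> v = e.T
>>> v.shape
(7, 7)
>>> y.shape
(5, 3)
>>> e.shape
(7, 7)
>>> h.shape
(7, 7)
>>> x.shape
()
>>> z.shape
(3, 2)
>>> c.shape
(7, 7)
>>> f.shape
(3,)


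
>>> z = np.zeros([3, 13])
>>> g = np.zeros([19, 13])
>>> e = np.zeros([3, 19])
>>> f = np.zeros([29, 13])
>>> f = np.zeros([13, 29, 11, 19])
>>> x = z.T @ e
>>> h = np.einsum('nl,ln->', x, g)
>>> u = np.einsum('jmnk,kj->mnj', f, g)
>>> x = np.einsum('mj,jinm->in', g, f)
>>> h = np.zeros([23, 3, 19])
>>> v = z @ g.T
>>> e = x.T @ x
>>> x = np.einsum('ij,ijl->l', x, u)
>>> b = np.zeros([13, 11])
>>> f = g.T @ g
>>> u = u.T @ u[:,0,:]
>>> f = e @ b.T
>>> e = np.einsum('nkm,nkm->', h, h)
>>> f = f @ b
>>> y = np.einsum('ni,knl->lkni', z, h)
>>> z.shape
(3, 13)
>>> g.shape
(19, 13)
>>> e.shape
()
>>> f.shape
(11, 11)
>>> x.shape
(13,)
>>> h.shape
(23, 3, 19)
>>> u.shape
(13, 11, 13)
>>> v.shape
(3, 19)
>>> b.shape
(13, 11)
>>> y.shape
(19, 23, 3, 13)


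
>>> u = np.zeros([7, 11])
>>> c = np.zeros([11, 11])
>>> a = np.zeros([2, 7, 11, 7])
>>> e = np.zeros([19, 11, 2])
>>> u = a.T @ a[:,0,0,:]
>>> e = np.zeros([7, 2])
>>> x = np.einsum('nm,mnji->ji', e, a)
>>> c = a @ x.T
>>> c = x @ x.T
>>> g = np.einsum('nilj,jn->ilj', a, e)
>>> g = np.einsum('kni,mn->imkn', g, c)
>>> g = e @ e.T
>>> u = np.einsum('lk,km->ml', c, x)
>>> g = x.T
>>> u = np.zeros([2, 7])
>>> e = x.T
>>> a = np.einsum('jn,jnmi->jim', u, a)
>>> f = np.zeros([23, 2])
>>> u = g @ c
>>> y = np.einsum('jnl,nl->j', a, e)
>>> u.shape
(7, 11)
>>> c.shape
(11, 11)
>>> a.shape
(2, 7, 11)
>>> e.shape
(7, 11)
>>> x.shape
(11, 7)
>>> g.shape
(7, 11)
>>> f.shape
(23, 2)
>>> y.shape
(2,)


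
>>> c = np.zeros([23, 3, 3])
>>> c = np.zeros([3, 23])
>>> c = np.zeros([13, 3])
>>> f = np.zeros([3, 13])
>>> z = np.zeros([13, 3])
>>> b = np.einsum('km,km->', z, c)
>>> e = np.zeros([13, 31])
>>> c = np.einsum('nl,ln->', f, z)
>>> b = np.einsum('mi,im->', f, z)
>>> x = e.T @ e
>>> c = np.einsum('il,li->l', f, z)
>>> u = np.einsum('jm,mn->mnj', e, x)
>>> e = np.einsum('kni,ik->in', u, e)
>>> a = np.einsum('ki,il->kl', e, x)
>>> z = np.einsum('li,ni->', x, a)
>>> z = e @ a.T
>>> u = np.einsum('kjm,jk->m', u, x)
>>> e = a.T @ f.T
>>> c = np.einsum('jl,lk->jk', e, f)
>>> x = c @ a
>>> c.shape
(31, 13)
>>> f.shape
(3, 13)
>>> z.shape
(13, 13)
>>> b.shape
()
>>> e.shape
(31, 3)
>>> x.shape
(31, 31)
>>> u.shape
(13,)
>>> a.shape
(13, 31)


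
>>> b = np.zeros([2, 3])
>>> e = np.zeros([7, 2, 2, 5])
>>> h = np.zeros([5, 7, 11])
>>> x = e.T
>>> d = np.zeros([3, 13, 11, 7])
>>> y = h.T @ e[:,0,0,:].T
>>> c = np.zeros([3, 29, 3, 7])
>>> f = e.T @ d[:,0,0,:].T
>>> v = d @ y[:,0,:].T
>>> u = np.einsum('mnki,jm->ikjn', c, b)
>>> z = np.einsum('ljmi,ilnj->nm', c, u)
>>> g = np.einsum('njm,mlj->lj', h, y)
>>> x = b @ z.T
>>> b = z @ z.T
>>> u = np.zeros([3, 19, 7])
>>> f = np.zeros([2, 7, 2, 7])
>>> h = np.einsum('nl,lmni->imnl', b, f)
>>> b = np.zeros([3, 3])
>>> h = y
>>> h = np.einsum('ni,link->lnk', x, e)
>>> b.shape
(3, 3)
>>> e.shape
(7, 2, 2, 5)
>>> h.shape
(7, 2, 5)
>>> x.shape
(2, 2)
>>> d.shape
(3, 13, 11, 7)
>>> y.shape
(11, 7, 7)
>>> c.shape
(3, 29, 3, 7)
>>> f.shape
(2, 7, 2, 7)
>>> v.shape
(3, 13, 11, 11)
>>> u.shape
(3, 19, 7)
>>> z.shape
(2, 3)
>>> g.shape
(7, 7)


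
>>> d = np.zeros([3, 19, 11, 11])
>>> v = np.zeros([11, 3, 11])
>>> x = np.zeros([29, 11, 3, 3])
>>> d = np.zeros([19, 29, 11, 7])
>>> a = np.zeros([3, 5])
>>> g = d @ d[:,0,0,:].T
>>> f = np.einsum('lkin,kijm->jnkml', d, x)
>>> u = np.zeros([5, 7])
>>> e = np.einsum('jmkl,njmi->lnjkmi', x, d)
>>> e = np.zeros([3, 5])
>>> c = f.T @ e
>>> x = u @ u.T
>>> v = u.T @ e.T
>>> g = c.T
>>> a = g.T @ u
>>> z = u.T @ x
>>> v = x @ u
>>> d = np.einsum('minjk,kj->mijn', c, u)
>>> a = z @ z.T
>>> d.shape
(19, 3, 7, 29)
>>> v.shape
(5, 7)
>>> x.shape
(5, 5)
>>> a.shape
(7, 7)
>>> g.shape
(5, 7, 29, 3, 19)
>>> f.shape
(3, 7, 29, 3, 19)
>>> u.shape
(5, 7)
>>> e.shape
(3, 5)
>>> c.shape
(19, 3, 29, 7, 5)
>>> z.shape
(7, 5)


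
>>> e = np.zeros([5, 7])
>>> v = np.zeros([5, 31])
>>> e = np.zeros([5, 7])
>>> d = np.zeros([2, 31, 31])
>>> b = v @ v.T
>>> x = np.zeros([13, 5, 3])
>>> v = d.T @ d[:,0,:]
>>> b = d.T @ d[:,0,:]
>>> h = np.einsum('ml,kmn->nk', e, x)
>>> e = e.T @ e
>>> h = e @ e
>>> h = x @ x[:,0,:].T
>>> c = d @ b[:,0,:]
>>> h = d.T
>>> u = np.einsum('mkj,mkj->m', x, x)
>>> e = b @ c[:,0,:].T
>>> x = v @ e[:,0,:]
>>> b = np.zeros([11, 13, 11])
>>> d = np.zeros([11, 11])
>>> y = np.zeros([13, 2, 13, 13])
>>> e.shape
(31, 31, 2)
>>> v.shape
(31, 31, 31)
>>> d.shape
(11, 11)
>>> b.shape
(11, 13, 11)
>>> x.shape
(31, 31, 2)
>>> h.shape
(31, 31, 2)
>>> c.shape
(2, 31, 31)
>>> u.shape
(13,)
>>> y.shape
(13, 2, 13, 13)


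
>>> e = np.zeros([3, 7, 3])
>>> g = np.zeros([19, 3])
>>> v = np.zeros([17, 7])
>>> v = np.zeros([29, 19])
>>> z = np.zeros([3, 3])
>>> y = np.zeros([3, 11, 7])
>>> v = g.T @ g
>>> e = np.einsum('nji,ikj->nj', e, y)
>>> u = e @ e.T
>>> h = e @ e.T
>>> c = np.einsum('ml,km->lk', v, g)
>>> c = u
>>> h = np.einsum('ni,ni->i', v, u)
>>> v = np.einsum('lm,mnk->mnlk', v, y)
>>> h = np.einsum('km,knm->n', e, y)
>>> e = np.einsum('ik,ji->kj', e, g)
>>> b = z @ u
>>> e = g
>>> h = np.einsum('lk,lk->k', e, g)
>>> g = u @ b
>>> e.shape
(19, 3)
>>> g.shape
(3, 3)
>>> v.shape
(3, 11, 3, 7)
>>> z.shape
(3, 3)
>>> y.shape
(3, 11, 7)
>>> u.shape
(3, 3)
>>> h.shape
(3,)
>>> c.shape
(3, 3)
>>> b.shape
(3, 3)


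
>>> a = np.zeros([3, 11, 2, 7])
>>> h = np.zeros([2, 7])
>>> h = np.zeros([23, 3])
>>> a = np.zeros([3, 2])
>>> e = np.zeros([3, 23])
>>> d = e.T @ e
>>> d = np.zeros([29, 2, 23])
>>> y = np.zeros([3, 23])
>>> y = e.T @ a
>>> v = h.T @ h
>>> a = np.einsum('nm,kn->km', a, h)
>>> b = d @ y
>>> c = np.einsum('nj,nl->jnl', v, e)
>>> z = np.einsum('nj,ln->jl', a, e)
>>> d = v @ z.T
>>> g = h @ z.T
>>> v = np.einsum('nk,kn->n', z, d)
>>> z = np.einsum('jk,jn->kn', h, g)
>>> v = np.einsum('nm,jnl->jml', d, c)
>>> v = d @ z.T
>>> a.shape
(23, 2)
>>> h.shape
(23, 3)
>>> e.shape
(3, 23)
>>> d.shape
(3, 2)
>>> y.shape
(23, 2)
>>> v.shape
(3, 3)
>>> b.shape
(29, 2, 2)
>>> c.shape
(3, 3, 23)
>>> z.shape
(3, 2)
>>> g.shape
(23, 2)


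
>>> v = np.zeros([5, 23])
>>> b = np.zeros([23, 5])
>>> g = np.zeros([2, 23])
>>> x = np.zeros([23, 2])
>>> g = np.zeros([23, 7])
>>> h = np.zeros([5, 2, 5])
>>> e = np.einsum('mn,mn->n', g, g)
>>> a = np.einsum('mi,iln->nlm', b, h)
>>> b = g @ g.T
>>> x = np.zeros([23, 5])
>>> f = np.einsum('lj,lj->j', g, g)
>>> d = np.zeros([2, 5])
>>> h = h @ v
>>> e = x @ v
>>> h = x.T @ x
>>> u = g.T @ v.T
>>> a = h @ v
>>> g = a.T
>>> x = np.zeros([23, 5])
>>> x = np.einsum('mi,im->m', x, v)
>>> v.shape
(5, 23)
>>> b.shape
(23, 23)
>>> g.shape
(23, 5)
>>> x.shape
(23,)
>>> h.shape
(5, 5)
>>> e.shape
(23, 23)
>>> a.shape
(5, 23)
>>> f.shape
(7,)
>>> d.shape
(2, 5)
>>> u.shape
(7, 5)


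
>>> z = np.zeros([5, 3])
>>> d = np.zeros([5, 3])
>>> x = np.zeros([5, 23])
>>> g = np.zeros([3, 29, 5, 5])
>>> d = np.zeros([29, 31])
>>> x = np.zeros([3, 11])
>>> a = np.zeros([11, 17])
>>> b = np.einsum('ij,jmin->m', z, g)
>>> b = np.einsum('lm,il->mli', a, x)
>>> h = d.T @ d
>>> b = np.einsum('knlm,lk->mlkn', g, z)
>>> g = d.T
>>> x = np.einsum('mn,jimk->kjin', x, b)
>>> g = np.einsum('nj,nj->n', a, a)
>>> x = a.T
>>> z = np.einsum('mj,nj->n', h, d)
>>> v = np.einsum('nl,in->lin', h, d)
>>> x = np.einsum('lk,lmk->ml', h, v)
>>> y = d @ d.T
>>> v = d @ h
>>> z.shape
(29,)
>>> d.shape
(29, 31)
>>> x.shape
(29, 31)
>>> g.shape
(11,)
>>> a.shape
(11, 17)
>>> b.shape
(5, 5, 3, 29)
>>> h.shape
(31, 31)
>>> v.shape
(29, 31)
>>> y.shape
(29, 29)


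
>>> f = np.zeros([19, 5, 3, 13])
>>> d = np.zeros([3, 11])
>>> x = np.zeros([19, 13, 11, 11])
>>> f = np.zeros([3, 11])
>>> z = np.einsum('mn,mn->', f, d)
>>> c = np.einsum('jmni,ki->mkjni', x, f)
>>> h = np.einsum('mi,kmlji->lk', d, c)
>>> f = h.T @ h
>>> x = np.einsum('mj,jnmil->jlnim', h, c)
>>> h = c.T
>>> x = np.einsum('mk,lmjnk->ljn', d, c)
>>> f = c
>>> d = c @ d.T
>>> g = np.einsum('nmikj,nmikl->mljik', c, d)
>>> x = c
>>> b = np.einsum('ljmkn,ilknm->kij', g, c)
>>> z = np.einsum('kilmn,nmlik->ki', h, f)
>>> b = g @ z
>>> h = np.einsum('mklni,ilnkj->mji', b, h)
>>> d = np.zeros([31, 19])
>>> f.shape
(13, 3, 19, 11, 11)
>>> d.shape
(31, 19)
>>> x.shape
(13, 3, 19, 11, 11)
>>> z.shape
(11, 11)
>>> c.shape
(13, 3, 19, 11, 11)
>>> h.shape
(3, 13, 11)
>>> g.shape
(3, 3, 11, 19, 11)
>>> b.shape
(3, 3, 11, 19, 11)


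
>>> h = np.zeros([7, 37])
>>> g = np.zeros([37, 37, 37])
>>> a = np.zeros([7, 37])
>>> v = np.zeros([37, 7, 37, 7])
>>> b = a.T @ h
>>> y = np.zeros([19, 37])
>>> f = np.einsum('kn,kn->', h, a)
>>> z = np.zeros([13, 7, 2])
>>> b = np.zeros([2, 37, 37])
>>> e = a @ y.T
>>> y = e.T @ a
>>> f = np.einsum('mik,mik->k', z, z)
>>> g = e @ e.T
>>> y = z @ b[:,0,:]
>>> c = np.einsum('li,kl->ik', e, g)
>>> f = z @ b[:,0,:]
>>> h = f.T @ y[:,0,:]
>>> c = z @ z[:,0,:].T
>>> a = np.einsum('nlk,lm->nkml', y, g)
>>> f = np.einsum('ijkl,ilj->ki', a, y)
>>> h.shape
(37, 7, 37)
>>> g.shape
(7, 7)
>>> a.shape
(13, 37, 7, 7)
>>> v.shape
(37, 7, 37, 7)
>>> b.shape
(2, 37, 37)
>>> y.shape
(13, 7, 37)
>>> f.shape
(7, 13)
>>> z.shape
(13, 7, 2)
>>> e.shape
(7, 19)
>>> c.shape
(13, 7, 13)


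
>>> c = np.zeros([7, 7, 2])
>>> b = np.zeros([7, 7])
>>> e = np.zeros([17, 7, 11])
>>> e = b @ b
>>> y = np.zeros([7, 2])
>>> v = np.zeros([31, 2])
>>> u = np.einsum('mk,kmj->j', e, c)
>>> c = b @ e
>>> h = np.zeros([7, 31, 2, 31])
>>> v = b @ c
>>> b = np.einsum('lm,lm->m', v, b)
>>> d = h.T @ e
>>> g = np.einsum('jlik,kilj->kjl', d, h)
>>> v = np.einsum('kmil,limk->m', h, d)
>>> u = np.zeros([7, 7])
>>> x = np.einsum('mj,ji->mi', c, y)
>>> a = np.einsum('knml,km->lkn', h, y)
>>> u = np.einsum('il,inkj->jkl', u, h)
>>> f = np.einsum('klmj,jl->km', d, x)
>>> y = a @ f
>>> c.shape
(7, 7)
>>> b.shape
(7,)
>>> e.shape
(7, 7)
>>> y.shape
(31, 7, 31)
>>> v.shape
(31,)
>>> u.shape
(31, 2, 7)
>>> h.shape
(7, 31, 2, 31)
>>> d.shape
(31, 2, 31, 7)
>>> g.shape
(7, 31, 2)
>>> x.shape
(7, 2)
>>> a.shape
(31, 7, 31)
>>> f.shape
(31, 31)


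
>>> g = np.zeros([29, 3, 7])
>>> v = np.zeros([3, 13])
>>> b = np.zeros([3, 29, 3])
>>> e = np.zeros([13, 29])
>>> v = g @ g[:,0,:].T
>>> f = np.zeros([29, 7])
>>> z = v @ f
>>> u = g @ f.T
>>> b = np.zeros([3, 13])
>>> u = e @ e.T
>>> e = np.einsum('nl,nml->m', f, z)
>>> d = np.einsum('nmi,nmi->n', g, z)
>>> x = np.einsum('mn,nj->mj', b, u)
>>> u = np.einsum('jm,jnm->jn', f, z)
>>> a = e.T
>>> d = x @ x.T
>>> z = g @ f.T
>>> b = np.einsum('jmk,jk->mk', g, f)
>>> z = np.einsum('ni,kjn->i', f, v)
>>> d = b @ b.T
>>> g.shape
(29, 3, 7)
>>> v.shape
(29, 3, 29)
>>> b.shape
(3, 7)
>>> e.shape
(3,)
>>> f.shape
(29, 7)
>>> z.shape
(7,)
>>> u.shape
(29, 3)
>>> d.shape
(3, 3)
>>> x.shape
(3, 13)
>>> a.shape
(3,)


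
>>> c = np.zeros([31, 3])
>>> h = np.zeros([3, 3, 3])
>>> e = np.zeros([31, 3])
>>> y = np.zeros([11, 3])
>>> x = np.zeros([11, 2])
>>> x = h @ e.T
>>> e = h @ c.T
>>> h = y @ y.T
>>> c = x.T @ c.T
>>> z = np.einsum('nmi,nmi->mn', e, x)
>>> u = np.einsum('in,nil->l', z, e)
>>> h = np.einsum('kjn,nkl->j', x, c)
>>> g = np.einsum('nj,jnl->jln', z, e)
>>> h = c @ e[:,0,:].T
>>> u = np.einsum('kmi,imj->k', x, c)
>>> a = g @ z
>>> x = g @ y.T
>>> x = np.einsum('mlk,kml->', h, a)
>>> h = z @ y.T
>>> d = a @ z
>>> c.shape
(31, 3, 31)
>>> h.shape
(3, 11)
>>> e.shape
(3, 3, 31)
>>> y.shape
(11, 3)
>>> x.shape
()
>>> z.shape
(3, 3)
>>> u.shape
(3,)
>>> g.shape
(3, 31, 3)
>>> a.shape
(3, 31, 3)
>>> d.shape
(3, 31, 3)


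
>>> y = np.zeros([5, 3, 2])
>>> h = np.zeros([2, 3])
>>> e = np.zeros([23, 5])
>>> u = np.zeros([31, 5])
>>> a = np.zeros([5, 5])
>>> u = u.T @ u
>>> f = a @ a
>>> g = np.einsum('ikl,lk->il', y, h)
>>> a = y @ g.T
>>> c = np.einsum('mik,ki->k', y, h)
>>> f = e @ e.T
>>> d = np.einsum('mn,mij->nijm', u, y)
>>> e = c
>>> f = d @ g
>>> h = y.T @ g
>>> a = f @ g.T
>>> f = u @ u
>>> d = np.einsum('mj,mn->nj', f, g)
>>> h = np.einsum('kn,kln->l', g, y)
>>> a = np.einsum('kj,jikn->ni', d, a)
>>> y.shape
(5, 3, 2)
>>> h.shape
(3,)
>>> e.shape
(2,)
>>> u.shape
(5, 5)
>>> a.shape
(5, 3)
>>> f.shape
(5, 5)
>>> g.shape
(5, 2)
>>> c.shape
(2,)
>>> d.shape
(2, 5)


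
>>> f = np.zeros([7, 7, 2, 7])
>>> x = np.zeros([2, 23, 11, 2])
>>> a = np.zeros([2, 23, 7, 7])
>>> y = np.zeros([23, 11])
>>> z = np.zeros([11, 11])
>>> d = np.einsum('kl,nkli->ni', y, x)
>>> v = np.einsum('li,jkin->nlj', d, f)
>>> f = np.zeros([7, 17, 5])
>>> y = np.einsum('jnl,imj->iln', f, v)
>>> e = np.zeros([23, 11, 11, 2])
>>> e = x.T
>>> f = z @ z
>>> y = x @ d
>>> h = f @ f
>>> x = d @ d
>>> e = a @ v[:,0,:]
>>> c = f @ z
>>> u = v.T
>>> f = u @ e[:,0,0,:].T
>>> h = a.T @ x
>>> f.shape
(7, 2, 2)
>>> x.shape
(2, 2)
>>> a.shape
(2, 23, 7, 7)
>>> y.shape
(2, 23, 11, 2)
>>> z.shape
(11, 11)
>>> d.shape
(2, 2)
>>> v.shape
(7, 2, 7)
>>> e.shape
(2, 23, 7, 7)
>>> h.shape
(7, 7, 23, 2)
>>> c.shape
(11, 11)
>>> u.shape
(7, 2, 7)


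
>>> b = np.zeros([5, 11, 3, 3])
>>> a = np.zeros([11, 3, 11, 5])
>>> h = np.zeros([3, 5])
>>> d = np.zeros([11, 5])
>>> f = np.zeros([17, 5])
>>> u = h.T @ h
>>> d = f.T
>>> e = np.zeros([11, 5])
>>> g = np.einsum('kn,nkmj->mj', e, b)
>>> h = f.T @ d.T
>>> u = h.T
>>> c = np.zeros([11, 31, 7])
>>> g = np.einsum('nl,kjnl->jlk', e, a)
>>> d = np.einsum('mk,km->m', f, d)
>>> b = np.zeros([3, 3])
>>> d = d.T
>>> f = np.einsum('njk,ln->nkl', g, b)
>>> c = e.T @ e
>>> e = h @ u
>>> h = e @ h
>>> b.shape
(3, 3)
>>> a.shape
(11, 3, 11, 5)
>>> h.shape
(5, 5)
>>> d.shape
(17,)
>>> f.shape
(3, 11, 3)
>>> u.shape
(5, 5)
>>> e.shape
(5, 5)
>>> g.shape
(3, 5, 11)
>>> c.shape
(5, 5)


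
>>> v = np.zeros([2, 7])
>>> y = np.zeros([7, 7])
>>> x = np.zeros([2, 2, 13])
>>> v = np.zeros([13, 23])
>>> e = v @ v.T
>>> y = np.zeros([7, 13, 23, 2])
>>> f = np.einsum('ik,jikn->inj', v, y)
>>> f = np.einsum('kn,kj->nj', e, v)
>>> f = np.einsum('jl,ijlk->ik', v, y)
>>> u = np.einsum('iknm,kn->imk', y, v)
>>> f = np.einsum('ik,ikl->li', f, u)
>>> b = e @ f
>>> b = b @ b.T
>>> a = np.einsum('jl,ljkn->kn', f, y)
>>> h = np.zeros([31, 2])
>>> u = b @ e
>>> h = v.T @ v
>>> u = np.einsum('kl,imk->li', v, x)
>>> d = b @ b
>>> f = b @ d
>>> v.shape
(13, 23)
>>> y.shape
(7, 13, 23, 2)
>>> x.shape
(2, 2, 13)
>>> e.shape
(13, 13)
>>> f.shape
(13, 13)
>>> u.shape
(23, 2)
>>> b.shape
(13, 13)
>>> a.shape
(23, 2)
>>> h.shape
(23, 23)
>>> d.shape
(13, 13)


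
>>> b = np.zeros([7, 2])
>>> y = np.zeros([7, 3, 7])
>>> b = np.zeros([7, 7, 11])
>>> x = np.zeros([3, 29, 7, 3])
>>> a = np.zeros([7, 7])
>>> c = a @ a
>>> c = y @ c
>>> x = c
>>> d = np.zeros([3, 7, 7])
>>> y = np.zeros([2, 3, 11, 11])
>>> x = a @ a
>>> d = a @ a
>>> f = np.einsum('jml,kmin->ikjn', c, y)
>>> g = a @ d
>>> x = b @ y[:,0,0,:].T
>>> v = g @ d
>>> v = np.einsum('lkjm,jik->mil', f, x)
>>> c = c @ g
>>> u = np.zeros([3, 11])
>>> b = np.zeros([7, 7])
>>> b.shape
(7, 7)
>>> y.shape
(2, 3, 11, 11)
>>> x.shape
(7, 7, 2)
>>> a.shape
(7, 7)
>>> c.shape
(7, 3, 7)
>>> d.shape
(7, 7)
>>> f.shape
(11, 2, 7, 11)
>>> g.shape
(7, 7)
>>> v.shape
(11, 7, 11)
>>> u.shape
(3, 11)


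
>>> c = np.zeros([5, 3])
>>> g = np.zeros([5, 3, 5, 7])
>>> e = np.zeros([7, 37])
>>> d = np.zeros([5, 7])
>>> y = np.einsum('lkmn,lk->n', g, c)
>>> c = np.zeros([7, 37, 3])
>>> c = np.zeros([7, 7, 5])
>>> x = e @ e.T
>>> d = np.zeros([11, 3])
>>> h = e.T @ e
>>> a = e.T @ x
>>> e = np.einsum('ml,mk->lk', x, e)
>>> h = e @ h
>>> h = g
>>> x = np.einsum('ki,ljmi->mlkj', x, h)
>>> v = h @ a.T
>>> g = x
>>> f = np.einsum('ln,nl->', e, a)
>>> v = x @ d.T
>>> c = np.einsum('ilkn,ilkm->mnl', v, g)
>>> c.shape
(3, 11, 5)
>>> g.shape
(5, 5, 7, 3)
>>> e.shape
(7, 37)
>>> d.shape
(11, 3)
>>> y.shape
(7,)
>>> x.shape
(5, 5, 7, 3)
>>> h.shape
(5, 3, 5, 7)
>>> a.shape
(37, 7)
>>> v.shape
(5, 5, 7, 11)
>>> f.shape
()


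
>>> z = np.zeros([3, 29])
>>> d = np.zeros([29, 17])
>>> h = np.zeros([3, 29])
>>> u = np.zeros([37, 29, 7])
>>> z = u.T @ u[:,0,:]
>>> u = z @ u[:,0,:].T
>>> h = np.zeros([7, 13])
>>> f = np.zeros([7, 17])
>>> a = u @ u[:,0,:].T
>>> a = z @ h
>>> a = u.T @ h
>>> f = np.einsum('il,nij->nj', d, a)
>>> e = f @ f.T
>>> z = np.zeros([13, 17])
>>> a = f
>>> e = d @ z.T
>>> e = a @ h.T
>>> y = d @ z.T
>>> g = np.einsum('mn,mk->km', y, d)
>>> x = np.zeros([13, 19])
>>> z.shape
(13, 17)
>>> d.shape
(29, 17)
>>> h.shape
(7, 13)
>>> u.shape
(7, 29, 37)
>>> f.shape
(37, 13)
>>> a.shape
(37, 13)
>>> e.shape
(37, 7)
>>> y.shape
(29, 13)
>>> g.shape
(17, 29)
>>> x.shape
(13, 19)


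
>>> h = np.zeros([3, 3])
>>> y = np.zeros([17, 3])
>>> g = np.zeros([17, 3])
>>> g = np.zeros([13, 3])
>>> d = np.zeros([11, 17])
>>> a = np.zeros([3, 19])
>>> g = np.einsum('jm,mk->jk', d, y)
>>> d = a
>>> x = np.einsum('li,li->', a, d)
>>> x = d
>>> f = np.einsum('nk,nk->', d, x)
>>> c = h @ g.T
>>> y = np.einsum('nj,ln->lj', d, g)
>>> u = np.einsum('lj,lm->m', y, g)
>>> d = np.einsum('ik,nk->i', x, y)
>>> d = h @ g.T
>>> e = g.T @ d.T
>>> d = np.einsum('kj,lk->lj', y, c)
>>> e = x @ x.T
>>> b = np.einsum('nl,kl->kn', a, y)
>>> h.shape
(3, 3)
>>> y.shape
(11, 19)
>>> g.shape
(11, 3)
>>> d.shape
(3, 19)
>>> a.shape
(3, 19)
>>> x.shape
(3, 19)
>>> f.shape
()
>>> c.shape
(3, 11)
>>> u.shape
(3,)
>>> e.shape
(3, 3)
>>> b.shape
(11, 3)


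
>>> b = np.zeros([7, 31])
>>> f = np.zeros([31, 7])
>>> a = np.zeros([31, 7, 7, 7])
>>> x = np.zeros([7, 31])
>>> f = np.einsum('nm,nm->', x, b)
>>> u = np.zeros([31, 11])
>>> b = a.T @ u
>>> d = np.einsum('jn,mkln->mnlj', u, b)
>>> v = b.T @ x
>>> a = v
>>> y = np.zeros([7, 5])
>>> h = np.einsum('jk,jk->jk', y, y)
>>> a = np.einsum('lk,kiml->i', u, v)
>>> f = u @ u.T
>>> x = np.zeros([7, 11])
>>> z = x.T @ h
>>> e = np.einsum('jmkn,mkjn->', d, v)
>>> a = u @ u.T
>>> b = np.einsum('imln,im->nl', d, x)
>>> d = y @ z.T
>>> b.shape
(31, 7)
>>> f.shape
(31, 31)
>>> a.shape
(31, 31)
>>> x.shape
(7, 11)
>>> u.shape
(31, 11)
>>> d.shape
(7, 11)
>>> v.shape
(11, 7, 7, 31)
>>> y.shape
(7, 5)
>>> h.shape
(7, 5)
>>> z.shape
(11, 5)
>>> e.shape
()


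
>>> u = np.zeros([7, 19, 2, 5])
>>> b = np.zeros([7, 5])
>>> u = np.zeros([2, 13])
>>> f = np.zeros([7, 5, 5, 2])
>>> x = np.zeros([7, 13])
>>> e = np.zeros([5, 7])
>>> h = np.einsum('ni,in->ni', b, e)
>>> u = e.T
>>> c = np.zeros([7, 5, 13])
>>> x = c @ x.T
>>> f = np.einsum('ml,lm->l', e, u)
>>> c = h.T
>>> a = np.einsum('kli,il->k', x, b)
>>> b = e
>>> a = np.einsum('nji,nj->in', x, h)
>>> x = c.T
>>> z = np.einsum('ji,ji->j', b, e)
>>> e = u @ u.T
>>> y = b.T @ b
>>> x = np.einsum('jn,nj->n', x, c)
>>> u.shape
(7, 5)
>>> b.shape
(5, 7)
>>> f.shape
(7,)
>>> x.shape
(5,)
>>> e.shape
(7, 7)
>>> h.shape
(7, 5)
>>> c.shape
(5, 7)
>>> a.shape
(7, 7)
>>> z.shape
(5,)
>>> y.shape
(7, 7)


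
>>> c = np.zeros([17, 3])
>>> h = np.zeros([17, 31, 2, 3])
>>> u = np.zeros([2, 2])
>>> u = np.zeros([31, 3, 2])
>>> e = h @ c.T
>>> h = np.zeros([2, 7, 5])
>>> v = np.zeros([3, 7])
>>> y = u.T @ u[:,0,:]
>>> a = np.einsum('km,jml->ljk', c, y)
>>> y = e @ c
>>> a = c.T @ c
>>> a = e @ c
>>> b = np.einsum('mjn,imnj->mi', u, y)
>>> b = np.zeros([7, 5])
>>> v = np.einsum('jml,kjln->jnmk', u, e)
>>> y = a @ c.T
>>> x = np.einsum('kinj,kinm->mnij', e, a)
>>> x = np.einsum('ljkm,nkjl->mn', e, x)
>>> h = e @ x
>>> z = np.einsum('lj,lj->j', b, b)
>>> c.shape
(17, 3)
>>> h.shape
(17, 31, 2, 3)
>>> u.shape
(31, 3, 2)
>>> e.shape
(17, 31, 2, 17)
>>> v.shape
(31, 17, 3, 17)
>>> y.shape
(17, 31, 2, 17)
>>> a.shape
(17, 31, 2, 3)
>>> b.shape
(7, 5)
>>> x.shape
(17, 3)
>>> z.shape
(5,)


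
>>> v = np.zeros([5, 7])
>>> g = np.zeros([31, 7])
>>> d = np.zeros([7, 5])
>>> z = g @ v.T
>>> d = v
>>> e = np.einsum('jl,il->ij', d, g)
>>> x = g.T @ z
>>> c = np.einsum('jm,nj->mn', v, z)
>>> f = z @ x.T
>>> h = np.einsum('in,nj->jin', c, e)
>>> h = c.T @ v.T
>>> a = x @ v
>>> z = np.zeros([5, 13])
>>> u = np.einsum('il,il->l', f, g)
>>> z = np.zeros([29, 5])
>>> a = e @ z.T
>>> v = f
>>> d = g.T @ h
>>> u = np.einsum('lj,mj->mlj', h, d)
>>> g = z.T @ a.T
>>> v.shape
(31, 7)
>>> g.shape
(5, 31)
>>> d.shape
(7, 5)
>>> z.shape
(29, 5)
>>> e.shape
(31, 5)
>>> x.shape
(7, 5)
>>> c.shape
(7, 31)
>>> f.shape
(31, 7)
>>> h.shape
(31, 5)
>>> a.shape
(31, 29)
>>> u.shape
(7, 31, 5)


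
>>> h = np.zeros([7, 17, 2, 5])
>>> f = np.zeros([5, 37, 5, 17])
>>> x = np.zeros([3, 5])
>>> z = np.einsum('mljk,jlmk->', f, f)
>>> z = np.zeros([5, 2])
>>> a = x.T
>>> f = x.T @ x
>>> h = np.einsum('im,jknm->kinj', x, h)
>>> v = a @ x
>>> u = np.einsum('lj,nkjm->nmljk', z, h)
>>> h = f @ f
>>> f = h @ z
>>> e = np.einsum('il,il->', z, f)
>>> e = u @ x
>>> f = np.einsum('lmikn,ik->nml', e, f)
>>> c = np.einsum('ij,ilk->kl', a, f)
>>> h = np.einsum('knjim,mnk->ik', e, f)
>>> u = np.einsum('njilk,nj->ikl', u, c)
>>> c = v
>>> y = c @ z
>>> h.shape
(2, 17)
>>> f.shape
(5, 7, 17)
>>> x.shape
(3, 5)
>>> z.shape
(5, 2)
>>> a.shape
(5, 3)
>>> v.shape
(5, 5)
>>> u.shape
(5, 3, 2)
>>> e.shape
(17, 7, 5, 2, 5)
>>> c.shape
(5, 5)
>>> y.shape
(5, 2)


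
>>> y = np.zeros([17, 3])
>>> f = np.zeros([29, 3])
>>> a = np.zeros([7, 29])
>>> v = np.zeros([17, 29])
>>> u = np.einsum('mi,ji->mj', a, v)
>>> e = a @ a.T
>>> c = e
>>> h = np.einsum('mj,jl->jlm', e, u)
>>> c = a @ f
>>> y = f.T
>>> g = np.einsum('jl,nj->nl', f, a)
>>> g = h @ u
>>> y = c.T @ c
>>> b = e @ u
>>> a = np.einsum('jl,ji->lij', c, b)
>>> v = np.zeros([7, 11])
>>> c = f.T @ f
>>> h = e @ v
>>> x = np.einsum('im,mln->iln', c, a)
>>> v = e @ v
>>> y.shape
(3, 3)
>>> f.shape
(29, 3)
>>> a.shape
(3, 17, 7)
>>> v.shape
(7, 11)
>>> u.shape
(7, 17)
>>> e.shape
(7, 7)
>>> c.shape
(3, 3)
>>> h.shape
(7, 11)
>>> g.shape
(7, 17, 17)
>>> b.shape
(7, 17)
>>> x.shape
(3, 17, 7)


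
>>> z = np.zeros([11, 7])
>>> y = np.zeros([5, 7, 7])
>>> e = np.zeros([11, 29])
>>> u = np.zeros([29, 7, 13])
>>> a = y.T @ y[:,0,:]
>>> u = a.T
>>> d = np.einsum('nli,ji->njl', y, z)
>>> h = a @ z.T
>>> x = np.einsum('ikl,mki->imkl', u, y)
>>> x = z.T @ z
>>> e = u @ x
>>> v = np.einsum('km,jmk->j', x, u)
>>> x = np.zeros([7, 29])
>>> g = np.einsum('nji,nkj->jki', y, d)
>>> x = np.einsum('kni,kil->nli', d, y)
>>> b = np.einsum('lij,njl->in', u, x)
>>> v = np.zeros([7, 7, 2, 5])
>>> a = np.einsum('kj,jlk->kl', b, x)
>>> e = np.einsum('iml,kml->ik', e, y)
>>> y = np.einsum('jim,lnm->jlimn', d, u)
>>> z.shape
(11, 7)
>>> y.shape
(5, 7, 11, 7, 7)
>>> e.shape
(7, 5)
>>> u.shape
(7, 7, 7)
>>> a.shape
(7, 7)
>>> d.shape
(5, 11, 7)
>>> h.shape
(7, 7, 11)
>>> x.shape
(11, 7, 7)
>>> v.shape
(7, 7, 2, 5)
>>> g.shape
(7, 11, 7)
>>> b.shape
(7, 11)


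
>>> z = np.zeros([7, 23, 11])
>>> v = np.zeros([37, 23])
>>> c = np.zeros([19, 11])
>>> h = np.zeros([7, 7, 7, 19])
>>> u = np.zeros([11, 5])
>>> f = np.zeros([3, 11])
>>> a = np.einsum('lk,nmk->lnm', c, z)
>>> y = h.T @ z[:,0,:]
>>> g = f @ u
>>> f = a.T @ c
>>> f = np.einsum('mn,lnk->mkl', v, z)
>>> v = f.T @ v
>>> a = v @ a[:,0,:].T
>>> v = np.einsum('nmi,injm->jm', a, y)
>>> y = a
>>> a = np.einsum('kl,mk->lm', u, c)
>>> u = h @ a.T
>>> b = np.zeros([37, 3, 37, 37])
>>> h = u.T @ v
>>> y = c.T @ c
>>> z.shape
(7, 23, 11)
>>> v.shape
(7, 11)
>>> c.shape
(19, 11)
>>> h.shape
(5, 7, 7, 11)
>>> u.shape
(7, 7, 7, 5)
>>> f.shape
(37, 11, 7)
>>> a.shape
(5, 19)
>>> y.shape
(11, 11)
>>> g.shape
(3, 5)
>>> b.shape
(37, 3, 37, 37)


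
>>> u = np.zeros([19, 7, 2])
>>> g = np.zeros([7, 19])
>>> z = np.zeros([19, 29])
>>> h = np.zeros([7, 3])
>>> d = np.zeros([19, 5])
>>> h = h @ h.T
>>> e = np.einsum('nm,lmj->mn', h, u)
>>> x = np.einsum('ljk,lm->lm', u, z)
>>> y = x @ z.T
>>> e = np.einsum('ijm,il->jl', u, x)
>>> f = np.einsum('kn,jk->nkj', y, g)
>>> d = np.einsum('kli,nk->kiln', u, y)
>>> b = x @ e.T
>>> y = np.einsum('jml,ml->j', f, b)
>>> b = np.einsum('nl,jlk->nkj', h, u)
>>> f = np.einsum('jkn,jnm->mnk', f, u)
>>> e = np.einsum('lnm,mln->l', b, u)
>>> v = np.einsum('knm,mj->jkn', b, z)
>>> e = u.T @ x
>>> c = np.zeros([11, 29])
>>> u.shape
(19, 7, 2)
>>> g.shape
(7, 19)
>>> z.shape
(19, 29)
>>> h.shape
(7, 7)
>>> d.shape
(19, 2, 7, 19)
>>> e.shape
(2, 7, 29)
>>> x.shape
(19, 29)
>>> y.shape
(19,)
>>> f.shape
(2, 7, 19)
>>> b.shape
(7, 2, 19)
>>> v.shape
(29, 7, 2)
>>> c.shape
(11, 29)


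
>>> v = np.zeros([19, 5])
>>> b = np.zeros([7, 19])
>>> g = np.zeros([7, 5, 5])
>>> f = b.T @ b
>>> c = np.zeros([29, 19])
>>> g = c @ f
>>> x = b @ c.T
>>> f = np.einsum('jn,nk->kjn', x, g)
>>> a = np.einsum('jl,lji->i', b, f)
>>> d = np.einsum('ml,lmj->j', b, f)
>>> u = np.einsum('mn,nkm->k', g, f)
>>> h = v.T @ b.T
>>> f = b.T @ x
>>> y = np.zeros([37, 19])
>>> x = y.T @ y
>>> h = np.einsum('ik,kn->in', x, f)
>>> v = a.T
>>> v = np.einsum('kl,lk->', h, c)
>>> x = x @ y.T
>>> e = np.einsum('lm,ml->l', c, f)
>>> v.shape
()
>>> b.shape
(7, 19)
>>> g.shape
(29, 19)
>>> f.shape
(19, 29)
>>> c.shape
(29, 19)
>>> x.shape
(19, 37)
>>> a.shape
(29,)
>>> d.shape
(29,)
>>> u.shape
(7,)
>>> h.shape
(19, 29)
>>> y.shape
(37, 19)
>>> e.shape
(29,)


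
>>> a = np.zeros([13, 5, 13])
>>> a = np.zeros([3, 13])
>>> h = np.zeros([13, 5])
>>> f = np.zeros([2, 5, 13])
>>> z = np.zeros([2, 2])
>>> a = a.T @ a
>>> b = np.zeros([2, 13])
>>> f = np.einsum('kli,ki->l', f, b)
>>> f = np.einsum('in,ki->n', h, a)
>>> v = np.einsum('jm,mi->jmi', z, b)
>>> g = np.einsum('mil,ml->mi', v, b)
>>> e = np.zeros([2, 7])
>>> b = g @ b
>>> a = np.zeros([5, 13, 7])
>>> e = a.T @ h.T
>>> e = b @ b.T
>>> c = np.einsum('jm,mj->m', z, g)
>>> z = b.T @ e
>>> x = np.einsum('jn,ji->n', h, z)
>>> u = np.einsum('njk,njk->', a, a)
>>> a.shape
(5, 13, 7)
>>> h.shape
(13, 5)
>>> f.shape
(5,)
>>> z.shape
(13, 2)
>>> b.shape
(2, 13)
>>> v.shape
(2, 2, 13)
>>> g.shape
(2, 2)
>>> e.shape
(2, 2)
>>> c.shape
(2,)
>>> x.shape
(5,)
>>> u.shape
()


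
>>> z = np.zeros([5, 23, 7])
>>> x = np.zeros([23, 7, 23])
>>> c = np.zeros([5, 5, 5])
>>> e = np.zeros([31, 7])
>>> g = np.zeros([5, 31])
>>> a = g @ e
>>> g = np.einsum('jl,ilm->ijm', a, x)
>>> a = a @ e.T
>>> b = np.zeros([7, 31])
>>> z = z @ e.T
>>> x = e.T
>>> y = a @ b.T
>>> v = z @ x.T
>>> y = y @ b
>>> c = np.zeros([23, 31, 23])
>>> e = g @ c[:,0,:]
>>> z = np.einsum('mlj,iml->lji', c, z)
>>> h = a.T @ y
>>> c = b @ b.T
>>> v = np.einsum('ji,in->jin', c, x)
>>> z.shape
(31, 23, 5)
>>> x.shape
(7, 31)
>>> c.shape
(7, 7)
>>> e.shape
(23, 5, 23)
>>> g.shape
(23, 5, 23)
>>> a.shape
(5, 31)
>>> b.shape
(7, 31)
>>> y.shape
(5, 31)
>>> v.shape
(7, 7, 31)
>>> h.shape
(31, 31)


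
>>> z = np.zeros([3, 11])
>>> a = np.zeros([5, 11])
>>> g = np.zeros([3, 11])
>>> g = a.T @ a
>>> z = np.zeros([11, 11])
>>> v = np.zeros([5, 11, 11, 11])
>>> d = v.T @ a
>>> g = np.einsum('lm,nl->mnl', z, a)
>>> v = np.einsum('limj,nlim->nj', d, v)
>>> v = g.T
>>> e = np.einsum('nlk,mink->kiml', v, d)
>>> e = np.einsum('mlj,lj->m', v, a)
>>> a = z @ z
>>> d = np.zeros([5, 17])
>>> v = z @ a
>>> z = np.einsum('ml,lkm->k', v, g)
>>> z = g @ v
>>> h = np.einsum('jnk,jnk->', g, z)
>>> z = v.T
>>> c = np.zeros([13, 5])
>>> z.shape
(11, 11)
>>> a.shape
(11, 11)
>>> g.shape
(11, 5, 11)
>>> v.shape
(11, 11)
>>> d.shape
(5, 17)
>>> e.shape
(11,)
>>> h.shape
()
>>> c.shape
(13, 5)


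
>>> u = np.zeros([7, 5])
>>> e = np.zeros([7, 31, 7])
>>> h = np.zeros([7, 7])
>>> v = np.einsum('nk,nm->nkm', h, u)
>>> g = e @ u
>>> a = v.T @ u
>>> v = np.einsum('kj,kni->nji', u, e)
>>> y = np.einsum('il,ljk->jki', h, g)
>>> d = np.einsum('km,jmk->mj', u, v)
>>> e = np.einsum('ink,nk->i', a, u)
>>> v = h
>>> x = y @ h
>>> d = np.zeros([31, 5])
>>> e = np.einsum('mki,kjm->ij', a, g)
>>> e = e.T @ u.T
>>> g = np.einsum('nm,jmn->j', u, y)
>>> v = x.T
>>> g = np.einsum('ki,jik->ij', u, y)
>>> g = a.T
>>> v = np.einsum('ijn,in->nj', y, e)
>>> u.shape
(7, 5)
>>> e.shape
(31, 7)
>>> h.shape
(7, 7)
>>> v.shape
(7, 5)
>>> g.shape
(5, 7, 5)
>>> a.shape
(5, 7, 5)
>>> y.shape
(31, 5, 7)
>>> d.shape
(31, 5)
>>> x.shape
(31, 5, 7)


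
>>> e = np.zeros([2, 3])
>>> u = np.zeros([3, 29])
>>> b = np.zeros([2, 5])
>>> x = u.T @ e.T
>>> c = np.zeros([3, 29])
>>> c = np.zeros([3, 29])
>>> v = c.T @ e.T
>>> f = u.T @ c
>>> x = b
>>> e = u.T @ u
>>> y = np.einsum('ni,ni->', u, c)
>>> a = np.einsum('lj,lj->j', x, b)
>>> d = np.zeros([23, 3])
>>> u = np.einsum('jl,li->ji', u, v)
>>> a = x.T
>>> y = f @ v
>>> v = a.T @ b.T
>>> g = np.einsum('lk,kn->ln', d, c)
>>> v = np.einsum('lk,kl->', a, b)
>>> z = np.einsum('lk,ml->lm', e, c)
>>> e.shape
(29, 29)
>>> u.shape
(3, 2)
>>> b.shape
(2, 5)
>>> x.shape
(2, 5)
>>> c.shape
(3, 29)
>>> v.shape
()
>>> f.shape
(29, 29)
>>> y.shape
(29, 2)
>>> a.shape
(5, 2)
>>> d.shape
(23, 3)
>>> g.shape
(23, 29)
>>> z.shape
(29, 3)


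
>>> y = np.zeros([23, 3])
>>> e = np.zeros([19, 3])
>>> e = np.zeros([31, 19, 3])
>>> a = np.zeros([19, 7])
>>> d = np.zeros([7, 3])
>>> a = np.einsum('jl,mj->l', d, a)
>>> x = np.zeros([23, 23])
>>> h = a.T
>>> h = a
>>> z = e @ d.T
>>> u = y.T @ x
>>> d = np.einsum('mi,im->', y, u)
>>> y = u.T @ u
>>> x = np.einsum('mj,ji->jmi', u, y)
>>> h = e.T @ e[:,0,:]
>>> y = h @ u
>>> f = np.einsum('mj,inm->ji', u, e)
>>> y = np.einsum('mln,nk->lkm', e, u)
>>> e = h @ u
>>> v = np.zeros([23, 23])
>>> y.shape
(19, 23, 31)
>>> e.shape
(3, 19, 23)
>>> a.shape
(3,)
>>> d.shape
()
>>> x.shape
(23, 3, 23)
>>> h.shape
(3, 19, 3)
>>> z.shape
(31, 19, 7)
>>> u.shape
(3, 23)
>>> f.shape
(23, 31)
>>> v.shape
(23, 23)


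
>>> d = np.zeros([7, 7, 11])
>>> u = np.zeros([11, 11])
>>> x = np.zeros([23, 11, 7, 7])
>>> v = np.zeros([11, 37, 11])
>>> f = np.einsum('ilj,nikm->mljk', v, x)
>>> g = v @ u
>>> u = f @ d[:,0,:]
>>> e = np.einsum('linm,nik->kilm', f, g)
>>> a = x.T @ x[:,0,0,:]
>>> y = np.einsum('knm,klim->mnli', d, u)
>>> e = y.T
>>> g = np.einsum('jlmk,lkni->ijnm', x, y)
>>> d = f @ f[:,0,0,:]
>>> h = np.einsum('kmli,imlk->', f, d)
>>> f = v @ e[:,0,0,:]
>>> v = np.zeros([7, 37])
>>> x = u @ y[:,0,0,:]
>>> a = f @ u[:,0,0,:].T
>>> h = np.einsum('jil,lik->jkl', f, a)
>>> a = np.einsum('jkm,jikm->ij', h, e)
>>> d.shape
(7, 37, 11, 7)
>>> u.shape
(7, 37, 11, 11)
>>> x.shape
(7, 37, 11, 11)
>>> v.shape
(7, 37)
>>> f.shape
(11, 37, 11)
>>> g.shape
(11, 23, 37, 7)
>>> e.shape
(11, 37, 7, 11)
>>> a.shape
(37, 11)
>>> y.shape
(11, 7, 37, 11)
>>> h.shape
(11, 7, 11)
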